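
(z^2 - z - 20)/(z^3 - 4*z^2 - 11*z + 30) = (z + 4)/(z^2 + z - 6)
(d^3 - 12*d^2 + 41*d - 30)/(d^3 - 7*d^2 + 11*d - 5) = (d - 6)/(d - 1)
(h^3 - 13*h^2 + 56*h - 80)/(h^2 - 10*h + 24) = (h^2 - 9*h + 20)/(h - 6)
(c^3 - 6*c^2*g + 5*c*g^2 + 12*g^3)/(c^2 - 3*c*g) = c - 3*g - 4*g^2/c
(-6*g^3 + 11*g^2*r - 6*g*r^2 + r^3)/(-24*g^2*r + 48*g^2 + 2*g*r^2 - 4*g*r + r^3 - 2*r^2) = (6*g^3 - 11*g^2*r + 6*g*r^2 - r^3)/(24*g^2*r - 48*g^2 - 2*g*r^2 + 4*g*r - r^3 + 2*r^2)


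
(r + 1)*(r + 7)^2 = r^3 + 15*r^2 + 63*r + 49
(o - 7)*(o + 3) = o^2 - 4*o - 21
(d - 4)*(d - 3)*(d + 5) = d^3 - 2*d^2 - 23*d + 60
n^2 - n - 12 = (n - 4)*(n + 3)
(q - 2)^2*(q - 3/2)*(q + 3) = q^4 - 5*q^3/2 - 13*q^2/2 + 24*q - 18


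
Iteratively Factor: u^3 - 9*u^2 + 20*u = (u)*(u^2 - 9*u + 20) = u*(u - 4)*(u - 5)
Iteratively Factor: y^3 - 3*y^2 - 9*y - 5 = (y - 5)*(y^2 + 2*y + 1) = (y - 5)*(y + 1)*(y + 1)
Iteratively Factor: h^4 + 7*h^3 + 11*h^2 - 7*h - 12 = (h - 1)*(h^3 + 8*h^2 + 19*h + 12) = (h - 1)*(h + 4)*(h^2 + 4*h + 3) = (h - 1)*(h + 3)*(h + 4)*(h + 1)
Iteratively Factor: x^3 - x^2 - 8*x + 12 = (x + 3)*(x^2 - 4*x + 4) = (x - 2)*(x + 3)*(x - 2)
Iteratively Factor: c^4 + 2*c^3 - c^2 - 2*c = (c + 2)*(c^3 - c) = (c + 1)*(c + 2)*(c^2 - c) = (c - 1)*(c + 1)*(c + 2)*(c)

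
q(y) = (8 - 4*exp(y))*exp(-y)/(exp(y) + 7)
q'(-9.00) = -9260.67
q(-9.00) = 9259.93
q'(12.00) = 0.00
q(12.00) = 0.00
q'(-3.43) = -35.28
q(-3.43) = 34.56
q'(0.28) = -0.77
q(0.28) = 0.25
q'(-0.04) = -1.11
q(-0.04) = 0.54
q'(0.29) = -0.76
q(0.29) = 0.24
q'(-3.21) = -28.31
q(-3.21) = 27.59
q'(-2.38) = -12.34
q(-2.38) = 11.62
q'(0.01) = -1.05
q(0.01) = 0.49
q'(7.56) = 0.00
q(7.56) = -0.00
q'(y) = -(8 - 4*exp(y))*exp(-y)/(exp(y) + 7) - (8 - 4*exp(y))/(exp(y) + 7)^2 - 4/(exp(y) + 7) = 4*(exp(2*y) - 4*exp(y) - 14)*exp(-y)/(exp(2*y) + 14*exp(y) + 49)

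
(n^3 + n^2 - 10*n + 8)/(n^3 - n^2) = 1 + 2/n - 8/n^2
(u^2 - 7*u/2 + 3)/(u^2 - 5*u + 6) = (u - 3/2)/(u - 3)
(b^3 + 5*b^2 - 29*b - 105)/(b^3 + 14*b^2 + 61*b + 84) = (b - 5)/(b + 4)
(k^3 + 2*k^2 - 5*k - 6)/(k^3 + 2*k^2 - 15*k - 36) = (k^2 - k - 2)/(k^2 - k - 12)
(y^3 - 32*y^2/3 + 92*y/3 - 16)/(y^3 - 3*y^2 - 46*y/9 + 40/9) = 3*(y - 6)/(3*y + 5)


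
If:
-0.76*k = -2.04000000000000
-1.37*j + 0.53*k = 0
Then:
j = 1.04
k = 2.68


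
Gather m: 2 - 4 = -2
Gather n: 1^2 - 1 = 0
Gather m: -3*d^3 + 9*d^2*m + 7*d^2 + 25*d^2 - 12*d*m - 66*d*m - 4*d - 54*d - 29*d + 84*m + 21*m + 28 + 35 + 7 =-3*d^3 + 32*d^2 - 87*d + m*(9*d^2 - 78*d + 105) + 70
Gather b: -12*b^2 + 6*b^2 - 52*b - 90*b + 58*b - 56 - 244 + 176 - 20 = -6*b^2 - 84*b - 144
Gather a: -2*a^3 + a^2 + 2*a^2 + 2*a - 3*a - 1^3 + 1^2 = -2*a^3 + 3*a^2 - a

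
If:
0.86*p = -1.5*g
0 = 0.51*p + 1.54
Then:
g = 1.73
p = -3.02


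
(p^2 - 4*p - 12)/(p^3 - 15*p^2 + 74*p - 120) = (p + 2)/(p^2 - 9*p + 20)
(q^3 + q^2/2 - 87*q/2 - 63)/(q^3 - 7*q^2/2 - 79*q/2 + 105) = (2*q + 3)/(2*q - 5)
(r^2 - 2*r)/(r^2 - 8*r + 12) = r/(r - 6)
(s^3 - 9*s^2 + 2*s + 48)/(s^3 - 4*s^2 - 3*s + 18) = (s - 8)/(s - 3)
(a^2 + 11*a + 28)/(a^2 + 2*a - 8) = (a + 7)/(a - 2)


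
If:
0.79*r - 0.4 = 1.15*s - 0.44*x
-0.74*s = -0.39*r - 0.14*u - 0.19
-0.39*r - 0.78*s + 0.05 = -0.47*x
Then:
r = 0.185310416079647*x + 0.347046116276886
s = 0.509908894524279*x - 0.109420494035879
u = 2.17901085483503*x - 2.9022796495324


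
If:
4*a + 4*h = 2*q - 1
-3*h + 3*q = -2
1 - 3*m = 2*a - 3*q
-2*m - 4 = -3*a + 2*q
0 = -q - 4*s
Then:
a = -8/37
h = -163/222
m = -205/222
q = -311/222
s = 311/888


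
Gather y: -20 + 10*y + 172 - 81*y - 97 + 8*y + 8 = 63 - 63*y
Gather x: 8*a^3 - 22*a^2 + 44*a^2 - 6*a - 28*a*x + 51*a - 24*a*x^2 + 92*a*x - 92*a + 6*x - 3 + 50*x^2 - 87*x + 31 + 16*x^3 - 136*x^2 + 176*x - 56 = 8*a^3 + 22*a^2 - 47*a + 16*x^3 + x^2*(-24*a - 86) + x*(64*a + 95) - 28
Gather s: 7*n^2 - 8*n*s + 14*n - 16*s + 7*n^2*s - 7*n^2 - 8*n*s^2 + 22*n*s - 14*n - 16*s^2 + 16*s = s^2*(-8*n - 16) + s*(7*n^2 + 14*n)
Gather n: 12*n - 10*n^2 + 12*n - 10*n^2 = -20*n^2 + 24*n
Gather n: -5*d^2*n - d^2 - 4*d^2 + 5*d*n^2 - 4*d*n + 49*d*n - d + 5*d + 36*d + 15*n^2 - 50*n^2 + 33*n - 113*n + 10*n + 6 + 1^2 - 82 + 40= -5*d^2 + 40*d + n^2*(5*d - 35) + n*(-5*d^2 + 45*d - 70) - 35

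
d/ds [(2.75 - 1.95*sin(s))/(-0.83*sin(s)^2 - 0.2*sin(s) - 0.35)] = (-1.6185*sin(s)^2 + 4.565*sin(s) + 1.2325)*cos(s)/(0.6889*sin(s)^4 + 0.332*sin(s)^3 + 0.621*sin(s)^2 + 0.14*sin(s) + 0.1225)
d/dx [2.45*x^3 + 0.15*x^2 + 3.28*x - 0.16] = 7.35*x^2 + 0.3*x + 3.28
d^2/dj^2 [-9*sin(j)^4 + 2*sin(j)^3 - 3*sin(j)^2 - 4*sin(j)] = 144*sin(j)^4 - 18*sin(j)^3 - 96*sin(j)^2 + 16*sin(j) - 6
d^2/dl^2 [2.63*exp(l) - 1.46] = 2.63*exp(l)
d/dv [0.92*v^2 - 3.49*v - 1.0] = 1.84*v - 3.49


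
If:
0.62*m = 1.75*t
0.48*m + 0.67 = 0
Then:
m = -1.40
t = -0.49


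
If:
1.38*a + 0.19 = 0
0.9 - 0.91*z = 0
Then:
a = -0.14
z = 0.99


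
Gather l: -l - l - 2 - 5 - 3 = -2*l - 10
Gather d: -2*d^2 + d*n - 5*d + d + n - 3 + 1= -2*d^2 + d*(n - 4) + n - 2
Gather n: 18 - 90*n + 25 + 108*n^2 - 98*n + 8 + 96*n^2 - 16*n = 204*n^2 - 204*n + 51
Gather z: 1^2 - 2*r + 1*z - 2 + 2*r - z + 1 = 0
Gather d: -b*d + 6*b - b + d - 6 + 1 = 5*b + d*(1 - b) - 5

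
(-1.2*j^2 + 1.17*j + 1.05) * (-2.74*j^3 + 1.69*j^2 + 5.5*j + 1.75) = 3.288*j^5 - 5.2338*j^4 - 7.4997*j^3 + 6.1095*j^2 + 7.8225*j + 1.8375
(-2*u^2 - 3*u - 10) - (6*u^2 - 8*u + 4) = -8*u^2 + 5*u - 14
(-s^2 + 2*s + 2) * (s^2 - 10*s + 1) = -s^4 + 12*s^3 - 19*s^2 - 18*s + 2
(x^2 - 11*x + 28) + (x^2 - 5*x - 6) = 2*x^2 - 16*x + 22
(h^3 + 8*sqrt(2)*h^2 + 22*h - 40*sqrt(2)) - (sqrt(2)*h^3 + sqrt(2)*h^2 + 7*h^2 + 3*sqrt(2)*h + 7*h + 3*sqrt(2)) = -sqrt(2)*h^3 + h^3 - 7*h^2 + 7*sqrt(2)*h^2 - 3*sqrt(2)*h + 15*h - 43*sqrt(2)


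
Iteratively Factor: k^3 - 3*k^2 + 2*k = (k - 2)*(k^2 - k) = (k - 2)*(k - 1)*(k)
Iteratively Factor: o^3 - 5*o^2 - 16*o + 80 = (o + 4)*(o^2 - 9*o + 20) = (o - 5)*(o + 4)*(o - 4)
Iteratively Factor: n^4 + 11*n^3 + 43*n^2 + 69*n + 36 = (n + 3)*(n^3 + 8*n^2 + 19*n + 12) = (n + 3)*(n + 4)*(n^2 + 4*n + 3) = (n + 3)^2*(n + 4)*(n + 1)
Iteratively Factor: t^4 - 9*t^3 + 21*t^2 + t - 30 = (t - 2)*(t^3 - 7*t^2 + 7*t + 15) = (t - 5)*(t - 2)*(t^2 - 2*t - 3) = (t - 5)*(t - 2)*(t + 1)*(t - 3)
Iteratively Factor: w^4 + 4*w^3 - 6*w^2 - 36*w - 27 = (w - 3)*(w^3 + 7*w^2 + 15*w + 9) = (w - 3)*(w + 3)*(w^2 + 4*w + 3) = (w - 3)*(w + 3)^2*(w + 1)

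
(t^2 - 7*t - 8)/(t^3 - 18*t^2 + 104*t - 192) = (t + 1)/(t^2 - 10*t + 24)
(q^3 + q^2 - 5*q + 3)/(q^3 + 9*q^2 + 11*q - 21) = (q - 1)/(q + 7)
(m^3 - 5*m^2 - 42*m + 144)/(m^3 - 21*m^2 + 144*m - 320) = (m^2 + 3*m - 18)/(m^2 - 13*m + 40)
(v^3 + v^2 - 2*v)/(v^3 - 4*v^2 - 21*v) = (-v^2 - v + 2)/(-v^2 + 4*v + 21)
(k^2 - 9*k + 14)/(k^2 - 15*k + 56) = (k - 2)/(k - 8)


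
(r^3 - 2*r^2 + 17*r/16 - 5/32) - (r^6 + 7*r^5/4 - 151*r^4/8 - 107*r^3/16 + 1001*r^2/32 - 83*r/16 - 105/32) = -r^6 - 7*r^5/4 + 151*r^4/8 + 123*r^3/16 - 1065*r^2/32 + 25*r/4 + 25/8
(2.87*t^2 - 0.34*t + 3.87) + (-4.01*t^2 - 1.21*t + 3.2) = -1.14*t^2 - 1.55*t + 7.07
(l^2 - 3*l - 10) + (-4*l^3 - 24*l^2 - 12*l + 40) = -4*l^3 - 23*l^2 - 15*l + 30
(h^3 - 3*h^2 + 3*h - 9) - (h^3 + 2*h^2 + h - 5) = -5*h^2 + 2*h - 4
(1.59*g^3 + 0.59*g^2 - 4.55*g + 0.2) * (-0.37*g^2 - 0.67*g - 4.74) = -0.5883*g^5 - 1.2836*g^4 - 6.2484*g^3 + 0.1779*g^2 + 21.433*g - 0.948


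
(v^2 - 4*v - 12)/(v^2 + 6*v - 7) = (v^2 - 4*v - 12)/(v^2 + 6*v - 7)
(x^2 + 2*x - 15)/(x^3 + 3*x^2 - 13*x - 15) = 1/(x + 1)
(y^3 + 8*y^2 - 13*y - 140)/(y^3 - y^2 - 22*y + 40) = (y + 7)/(y - 2)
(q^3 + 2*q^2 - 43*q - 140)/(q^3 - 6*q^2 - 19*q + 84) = (q + 5)/(q - 3)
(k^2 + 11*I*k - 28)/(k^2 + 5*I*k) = (k^2 + 11*I*k - 28)/(k*(k + 5*I))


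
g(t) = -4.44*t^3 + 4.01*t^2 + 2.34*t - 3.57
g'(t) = -13.32*t^2 + 8.02*t + 2.34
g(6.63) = -1105.76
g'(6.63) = -529.99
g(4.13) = -238.28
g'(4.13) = -191.74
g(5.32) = -546.15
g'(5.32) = -331.98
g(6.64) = -1111.07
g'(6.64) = -531.68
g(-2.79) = 117.54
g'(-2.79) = -123.72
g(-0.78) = -0.85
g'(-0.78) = -12.02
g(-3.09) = 158.48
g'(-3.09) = -149.62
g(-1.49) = 16.53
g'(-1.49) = -39.18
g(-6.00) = 1085.79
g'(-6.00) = -525.30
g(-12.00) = 8218.11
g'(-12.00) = -2011.98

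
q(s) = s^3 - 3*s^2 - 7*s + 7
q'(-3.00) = 38.00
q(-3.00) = -26.00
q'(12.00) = 353.00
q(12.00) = 1219.00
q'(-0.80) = -0.28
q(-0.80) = 10.17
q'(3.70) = 11.87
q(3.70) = -9.32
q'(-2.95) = 36.81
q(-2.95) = -24.13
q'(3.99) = 16.82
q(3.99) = -5.17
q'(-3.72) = 56.84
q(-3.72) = -59.95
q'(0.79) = -9.87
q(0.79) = 0.09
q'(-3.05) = 39.21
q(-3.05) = -27.93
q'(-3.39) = 47.82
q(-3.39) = -42.70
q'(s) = 3*s^2 - 6*s - 7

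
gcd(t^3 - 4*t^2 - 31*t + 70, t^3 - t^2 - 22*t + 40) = t^2 + 3*t - 10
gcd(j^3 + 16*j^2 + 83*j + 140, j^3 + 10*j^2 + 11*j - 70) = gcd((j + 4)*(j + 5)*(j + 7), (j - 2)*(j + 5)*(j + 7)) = j^2 + 12*j + 35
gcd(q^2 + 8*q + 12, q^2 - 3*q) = 1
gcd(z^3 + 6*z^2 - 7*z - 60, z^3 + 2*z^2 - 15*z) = z^2 + 2*z - 15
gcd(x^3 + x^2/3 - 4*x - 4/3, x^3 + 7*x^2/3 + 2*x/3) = x^2 + 7*x/3 + 2/3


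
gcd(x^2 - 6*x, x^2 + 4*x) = x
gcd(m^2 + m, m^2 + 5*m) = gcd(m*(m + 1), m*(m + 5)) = m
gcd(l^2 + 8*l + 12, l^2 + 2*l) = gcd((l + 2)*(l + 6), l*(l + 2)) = l + 2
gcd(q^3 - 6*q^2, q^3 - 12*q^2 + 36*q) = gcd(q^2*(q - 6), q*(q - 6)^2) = q^2 - 6*q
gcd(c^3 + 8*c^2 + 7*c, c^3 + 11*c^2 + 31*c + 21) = c^2 + 8*c + 7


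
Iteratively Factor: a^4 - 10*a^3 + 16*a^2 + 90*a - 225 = (a - 5)*(a^3 - 5*a^2 - 9*a + 45) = (a - 5)^2*(a^2 - 9) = (a - 5)^2*(a - 3)*(a + 3)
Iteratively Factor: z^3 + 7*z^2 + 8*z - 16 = (z - 1)*(z^2 + 8*z + 16) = (z - 1)*(z + 4)*(z + 4)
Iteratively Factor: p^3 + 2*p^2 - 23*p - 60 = (p + 3)*(p^2 - p - 20) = (p + 3)*(p + 4)*(p - 5)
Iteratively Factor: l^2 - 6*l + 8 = (l - 2)*(l - 4)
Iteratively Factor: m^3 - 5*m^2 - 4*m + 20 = (m + 2)*(m^2 - 7*m + 10) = (m - 2)*(m + 2)*(m - 5)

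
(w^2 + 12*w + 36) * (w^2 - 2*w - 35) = w^4 + 10*w^3 - 23*w^2 - 492*w - 1260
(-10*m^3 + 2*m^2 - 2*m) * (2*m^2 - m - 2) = -20*m^5 + 14*m^4 + 14*m^3 - 2*m^2 + 4*m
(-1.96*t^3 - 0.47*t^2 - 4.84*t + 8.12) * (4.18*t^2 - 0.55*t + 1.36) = -8.1928*t^5 - 0.8866*t^4 - 22.6383*t^3 + 35.9644*t^2 - 11.0484*t + 11.0432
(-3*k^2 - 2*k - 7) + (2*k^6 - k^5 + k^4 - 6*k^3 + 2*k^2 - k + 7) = 2*k^6 - k^5 + k^4 - 6*k^3 - k^2 - 3*k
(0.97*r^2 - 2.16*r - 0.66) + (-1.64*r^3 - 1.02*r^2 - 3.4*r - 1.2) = -1.64*r^3 - 0.05*r^2 - 5.56*r - 1.86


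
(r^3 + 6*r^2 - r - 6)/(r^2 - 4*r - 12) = (-r^3 - 6*r^2 + r + 6)/(-r^2 + 4*r + 12)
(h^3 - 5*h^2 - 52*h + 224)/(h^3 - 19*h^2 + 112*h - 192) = (h^2 + 3*h - 28)/(h^2 - 11*h + 24)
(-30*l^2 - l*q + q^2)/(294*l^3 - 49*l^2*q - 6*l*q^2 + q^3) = (5*l + q)/(-49*l^2 + q^2)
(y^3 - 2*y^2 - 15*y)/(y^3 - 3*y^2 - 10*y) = (y + 3)/(y + 2)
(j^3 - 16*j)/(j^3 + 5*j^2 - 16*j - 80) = j/(j + 5)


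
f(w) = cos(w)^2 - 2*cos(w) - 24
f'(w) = -2*sin(w)*cos(w) + 2*sin(w)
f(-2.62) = -21.51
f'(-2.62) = -1.86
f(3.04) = -21.02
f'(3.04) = 0.40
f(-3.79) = -21.77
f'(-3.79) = 2.17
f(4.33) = -23.11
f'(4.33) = -2.55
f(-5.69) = -24.97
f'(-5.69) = 0.19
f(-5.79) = -24.99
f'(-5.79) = 0.11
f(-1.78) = -23.54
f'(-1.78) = -2.36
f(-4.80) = -24.17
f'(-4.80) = 1.82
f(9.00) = -21.35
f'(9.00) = 1.58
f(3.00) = -21.04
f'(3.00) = 0.56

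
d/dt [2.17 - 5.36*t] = -5.36000000000000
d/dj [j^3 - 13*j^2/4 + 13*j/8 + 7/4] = 3*j^2 - 13*j/2 + 13/8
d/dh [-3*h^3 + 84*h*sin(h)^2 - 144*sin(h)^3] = -9*h^2 + 84*h*sin(2*h) - 432*sin(h)^2*cos(h) + 84*sin(h)^2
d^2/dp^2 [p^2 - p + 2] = 2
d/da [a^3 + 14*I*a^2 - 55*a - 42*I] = 3*a^2 + 28*I*a - 55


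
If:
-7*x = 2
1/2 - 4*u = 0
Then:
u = 1/8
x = -2/7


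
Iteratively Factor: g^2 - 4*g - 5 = (g - 5)*(g + 1)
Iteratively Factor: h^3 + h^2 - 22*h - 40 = (h + 2)*(h^2 - h - 20) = (h - 5)*(h + 2)*(h + 4)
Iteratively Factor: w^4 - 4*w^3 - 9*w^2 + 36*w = (w + 3)*(w^3 - 7*w^2 + 12*w) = w*(w + 3)*(w^2 - 7*w + 12) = w*(w - 4)*(w + 3)*(w - 3)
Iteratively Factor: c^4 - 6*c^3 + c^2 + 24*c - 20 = (c - 1)*(c^3 - 5*c^2 - 4*c + 20) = (c - 5)*(c - 1)*(c^2 - 4) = (c - 5)*(c - 1)*(c + 2)*(c - 2)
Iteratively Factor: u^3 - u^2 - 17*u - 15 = (u + 3)*(u^2 - 4*u - 5) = (u - 5)*(u + 3)*(u + 1)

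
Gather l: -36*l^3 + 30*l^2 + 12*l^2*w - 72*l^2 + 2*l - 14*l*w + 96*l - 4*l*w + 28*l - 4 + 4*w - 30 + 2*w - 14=-36*l^3 + l^2*(12*w - 42) + l*(126 - 18*w) + 6*w - 48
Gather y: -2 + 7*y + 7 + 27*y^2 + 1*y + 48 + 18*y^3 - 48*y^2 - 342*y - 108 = 18*y^3 - 21*y^2 - 334*y - 55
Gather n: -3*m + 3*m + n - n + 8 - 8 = 0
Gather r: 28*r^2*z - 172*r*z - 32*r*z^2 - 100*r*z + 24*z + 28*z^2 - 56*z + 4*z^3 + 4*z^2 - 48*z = 28*r^2*z + r*(-32*z^2 - 272*z) + 4*z^3 + 32*z^2 - 80*z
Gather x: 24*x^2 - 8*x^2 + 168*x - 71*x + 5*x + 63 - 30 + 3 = 16*x^2 + 102*x + 36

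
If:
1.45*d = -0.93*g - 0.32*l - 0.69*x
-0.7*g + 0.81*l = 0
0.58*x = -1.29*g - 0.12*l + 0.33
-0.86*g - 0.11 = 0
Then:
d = -0.31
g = -0.13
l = -0.11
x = 0.88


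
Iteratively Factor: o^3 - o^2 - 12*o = (o)*(o^2 - o - 12) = o*(o - 4)*(o + 3)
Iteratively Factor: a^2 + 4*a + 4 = (a + 2)*(a + 2)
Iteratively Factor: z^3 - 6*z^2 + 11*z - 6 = (z - 1)*(z^2 - 5*z + 6) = (z - 3)*(z - 1)*(z - 2)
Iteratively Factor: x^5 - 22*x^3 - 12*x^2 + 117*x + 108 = (x - 4)*(x^4 + 4*x^3 - 6*x^2 - 36*x - 27) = (x - 4)*(x - 3)*(x^3 + 7*x^2 + 15*x + 9) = (x - 4)*(x - 3)*(x + 1)*(x^2 + 6*x + 9) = (x - 4)*(x - 3)*(x + 1)*(x + 3)*(x + 3)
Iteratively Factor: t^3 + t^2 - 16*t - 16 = (t + 1)*(t^2 - 16) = (t + 1)*(t + 4)*(t - 4)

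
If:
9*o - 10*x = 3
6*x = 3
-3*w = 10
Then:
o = 8/9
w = -10/3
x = 1/2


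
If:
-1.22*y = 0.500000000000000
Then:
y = -0.41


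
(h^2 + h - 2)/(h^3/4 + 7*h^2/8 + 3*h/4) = 8*(h - 1)/(h*(2*h + 3))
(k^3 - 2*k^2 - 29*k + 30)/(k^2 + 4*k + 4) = (k^3 - 2*k^2 - 29*k + 30)/(k^2 + 4*k + 4)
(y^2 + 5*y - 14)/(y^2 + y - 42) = (y - 2)/(y - 6)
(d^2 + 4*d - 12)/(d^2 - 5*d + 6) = (d + 6)/(d - 3)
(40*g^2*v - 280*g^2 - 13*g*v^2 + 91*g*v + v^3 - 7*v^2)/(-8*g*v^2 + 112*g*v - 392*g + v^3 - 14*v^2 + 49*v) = (-5*g + v)/(v - 7)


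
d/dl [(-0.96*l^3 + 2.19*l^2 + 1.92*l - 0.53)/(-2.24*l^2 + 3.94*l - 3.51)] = (2.1504*l^4 - 7.5648*l^3 + 23.0382*l^2 - 17.7482*l - 4.651)/(5.0176*l^4 - 17.6512*l^3 + 31.2484*l^2 - 27.6588*l + 12.3201)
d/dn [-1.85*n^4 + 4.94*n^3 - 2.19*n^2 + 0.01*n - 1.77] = -7.4*n^3 + 14.82*n^2 - 4.38*n + 0.01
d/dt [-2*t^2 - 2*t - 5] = -4*t - 2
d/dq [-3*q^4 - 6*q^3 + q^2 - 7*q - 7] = -12*q^3 - 18*q^2 + 2*q - 7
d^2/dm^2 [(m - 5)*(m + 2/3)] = 2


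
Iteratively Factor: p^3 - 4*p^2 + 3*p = (p - 3)*(p^2 - p) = (p - 3)*(p - 1)*(p)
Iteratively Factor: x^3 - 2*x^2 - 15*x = (x)*(x^2 - 2*x - 15) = x*(x + 3)*(x - 5)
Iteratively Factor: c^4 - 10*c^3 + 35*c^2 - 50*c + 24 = (c - 2)*(c^3 - 8*c^2 + 19*c - 12) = (c - 4)*(c - 2)*(c^2 - 4*c + 3) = (c - 4)*(c - 3)*(c - 2)*(c - 1)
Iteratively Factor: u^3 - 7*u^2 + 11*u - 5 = (u - 1)*(u^2 - 6*u + 5) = (u - 5)*(u - 1)*(u - 1)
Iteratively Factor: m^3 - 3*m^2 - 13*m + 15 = (m - 5)*(m^2 + 2*m - 3) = (m - 5)*(m + 3)*(m - 1)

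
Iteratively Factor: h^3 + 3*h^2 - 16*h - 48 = (h + 3)*(h^2 - 16) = (h - 4)*(h + 3)*(h + 4)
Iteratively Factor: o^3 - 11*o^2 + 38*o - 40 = (o - 5)*(o^2 - 6*o + 8) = (o - 5)*(o - 4)*(o - 2)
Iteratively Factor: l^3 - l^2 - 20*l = (l)*(l^2 - l - 20) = l*(l - 5)*(l + 4)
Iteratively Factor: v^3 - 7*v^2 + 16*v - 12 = (v - 2)*(v^2 - 5*v + 6) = (v - 2)^2*(v - 3)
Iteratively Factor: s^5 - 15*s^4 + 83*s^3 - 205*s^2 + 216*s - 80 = (s - 5)*(s^4 - 10*s^3 + 33*s^2 - 40*s + 16) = (s - 5)*(s - 1)*(s^3 - 9*s^2 + 24*s - 16) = (s - 5)*(s - 1)^2*(s^2 - 8*s + 16) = (s - 5)*(s - 4)*(s - 1)^2*(s - 4)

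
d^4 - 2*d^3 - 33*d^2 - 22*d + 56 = (d - 7)*(d - 1)*(d + 2)*(d + 4)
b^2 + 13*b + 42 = (b + 6)*(b + 7)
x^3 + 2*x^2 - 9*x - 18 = (x - 3)*(x + 2)*(x + 3)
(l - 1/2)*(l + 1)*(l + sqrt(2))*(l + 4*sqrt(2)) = l^4 + l^3/2 + 5*sqrt(2)*l^3 + 5*sqrt(2)*l^2/2 + 15*l^2/2 - 5*sqrt(2)*l/2 + 4*l - 4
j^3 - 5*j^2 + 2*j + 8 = (j - 4)*(j - 2)*(j + 1)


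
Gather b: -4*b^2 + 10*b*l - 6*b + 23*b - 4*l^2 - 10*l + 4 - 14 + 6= -4*b^2 + b*(10*l + 17) - 4*l^2 - 10*l - 4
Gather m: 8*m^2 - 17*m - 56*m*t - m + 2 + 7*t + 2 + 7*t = 8*m^2 + m*(-56*t - 18) + 14*t + 4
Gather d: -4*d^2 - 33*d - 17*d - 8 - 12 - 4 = -4*d^2 - 50*d - 24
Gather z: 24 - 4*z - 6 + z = 18 - 3*z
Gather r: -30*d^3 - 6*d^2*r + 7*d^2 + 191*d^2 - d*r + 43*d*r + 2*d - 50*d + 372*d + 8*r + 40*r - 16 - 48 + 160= -30*d^3 + 198*d^2 + 324*d + r*(-6*d^2 + 42*d + 48) + 96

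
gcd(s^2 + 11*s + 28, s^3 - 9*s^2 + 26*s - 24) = 1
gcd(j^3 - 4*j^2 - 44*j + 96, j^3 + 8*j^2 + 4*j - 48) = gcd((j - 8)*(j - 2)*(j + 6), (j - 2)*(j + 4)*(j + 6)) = j^2 + 4*j - 12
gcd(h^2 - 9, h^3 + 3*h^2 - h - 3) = h + 3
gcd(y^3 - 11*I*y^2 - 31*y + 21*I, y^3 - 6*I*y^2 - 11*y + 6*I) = y^2 - 4*I*y - 3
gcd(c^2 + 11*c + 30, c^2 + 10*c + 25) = c + 5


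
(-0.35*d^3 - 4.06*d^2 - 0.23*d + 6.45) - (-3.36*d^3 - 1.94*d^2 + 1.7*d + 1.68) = 3.01*d^3 - 2.12*d^2 - 1.93*d + 4.77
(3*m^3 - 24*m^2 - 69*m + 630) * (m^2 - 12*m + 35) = 3*m^5 - 60*m^4 + 324*m^3 + 618*m^2 - 9975*m + 22050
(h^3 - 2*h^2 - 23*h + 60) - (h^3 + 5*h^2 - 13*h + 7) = -7*h^2 - 10*h + 53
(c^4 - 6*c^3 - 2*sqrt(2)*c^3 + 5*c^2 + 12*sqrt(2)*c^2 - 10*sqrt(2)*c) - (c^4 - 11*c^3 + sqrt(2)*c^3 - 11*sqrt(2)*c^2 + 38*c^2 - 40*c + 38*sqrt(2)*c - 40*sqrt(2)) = -3*sqrt(2)*c^3 + 5*c^3 - 33*c^2 + 23*sqrt(2)*c^2 - 48*sqrt(2)*c + 40*c + 40*sqrt(2)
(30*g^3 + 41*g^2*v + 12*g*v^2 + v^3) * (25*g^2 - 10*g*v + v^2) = 750*g^5 + 725*g^4*v - 80*g^3*v^2 - 54*g^2*v^3 + 2*g*v^4 + v^5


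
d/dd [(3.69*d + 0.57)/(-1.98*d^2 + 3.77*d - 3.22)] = (7.3062*d^2 + 2.2572*d - 14.0307)/(3.9204*d^4 - 14.9292*d^3 + 26.9641*d^2 - 24.2788*d + 10.3684)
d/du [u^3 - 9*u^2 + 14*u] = 3*u^2 - 18*u + 14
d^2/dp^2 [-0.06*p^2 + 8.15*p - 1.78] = -0.120000000000000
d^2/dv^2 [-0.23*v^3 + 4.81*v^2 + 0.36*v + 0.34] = 9.62 - 1.38*v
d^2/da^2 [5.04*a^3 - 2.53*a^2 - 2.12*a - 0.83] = 30.24*a - 5.06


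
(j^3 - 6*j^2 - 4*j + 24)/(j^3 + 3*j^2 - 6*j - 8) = (j^2 - 4*j - 12)/(j^2 + 5*j + 4)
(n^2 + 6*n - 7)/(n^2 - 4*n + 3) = (n + 7)/(n - 3)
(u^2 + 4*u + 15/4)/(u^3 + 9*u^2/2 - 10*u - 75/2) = (u + 3/2)/(u^2 + 2*u - 15)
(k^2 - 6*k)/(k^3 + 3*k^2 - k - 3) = k*(k - 6)/(k^3 + 3*k^2 - k - 3)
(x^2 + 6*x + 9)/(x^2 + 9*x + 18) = (x + 3)/(x + 6)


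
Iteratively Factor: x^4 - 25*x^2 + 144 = (x - 3)*(x^3 + 3*x^2 - 16*x - 48) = (x - 3)*(x + 3)*(x^2 - 16) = (x - 4)*(x - 3)*(x + 3)*(x + 4)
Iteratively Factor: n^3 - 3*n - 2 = (n + 1)*(n^2 - n - 2) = (n - 2)*(n + 1)*(n + 1)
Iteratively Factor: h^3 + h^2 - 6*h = (h + 3)*(h^2 - 2*h) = (h - 2)*(h + 3)*(h)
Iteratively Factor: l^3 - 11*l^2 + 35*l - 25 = (l - 5)*(l^2 - 6*l + 5) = (l - 5)*(l - 1)*(l - 5)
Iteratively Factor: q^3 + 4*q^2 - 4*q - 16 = (q - 2)*(q^2 + 6*q + 8) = (q - 2)*(q + 4)*(q + 2)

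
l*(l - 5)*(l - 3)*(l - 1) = l^4 - 9*l^3 + 23*l^2 - 15*l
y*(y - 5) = y^2 - 5*y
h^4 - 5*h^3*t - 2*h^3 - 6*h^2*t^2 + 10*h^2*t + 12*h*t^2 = h*(h - 2)*(h - 6*t)*(h + t)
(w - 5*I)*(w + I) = w^2 - 4*I*w + 5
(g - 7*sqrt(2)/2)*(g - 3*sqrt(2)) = g^2 - 13*sqrt(2)*g/2 + 21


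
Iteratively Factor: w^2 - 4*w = (w)*(w - 4)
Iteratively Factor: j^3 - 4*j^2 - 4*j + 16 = (j + 2)*(j^2 - 6*j + 8) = (j - 2)*(j + 2)*(j - 4)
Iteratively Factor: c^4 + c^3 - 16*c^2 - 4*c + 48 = (c - 2)*(c^3 + 3*c^2 - 10*c - 24) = (c - 3)*(c - 2)*(c^2 + 6*c + 8) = (c - 3)*(c - 2)*(c + 2)*(c + 4)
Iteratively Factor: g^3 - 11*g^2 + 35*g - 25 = (g - 5)*(g^2 - 6*g + 5) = (g - 5)*(g - 1)*(g - 5)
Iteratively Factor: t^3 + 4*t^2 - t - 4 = (t + 4)*(t^2 - 1) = (t - 1)*(t + 4)*(t + 1)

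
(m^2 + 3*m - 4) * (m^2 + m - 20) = m^4 + 4*m^3 - 21*m^2 - 64*m + 80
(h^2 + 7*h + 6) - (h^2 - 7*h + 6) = 14*h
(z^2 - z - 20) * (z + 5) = z^3 + 4*z^2 - 25*z - 100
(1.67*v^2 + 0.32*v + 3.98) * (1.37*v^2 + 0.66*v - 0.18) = 2.2879*v^4 + 1.5406*v^3 + 5.3632*v^2 + 2.5692*v - 0.7164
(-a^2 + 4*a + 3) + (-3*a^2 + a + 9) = -4*a^2 + 5*a + 12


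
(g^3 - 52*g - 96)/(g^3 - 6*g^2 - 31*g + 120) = (g^2 + 8*g + 12)/(g^2 + 2*g - 15)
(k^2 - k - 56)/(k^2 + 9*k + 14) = (k - 8)/(k + 2)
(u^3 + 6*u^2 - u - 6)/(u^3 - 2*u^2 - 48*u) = (u^2 - 1)/(u*(u - 8))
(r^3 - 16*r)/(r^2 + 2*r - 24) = r*(r + 4)/(r + 6)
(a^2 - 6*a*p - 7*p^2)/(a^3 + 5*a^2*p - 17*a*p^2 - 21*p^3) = (-a + 7*p)/(-a^2 - 4*a*p + 21*p^2)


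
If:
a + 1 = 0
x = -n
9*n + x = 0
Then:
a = -1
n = 0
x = 0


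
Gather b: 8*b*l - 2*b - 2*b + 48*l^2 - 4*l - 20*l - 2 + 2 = b*(8*l - 4) + 48*l^2 - 24*l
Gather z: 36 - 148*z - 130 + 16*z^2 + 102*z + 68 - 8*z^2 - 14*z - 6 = 8*z^2 - 60*z - 32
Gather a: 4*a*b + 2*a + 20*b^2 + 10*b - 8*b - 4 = a*(4*b + 2) + 20*b^2 + 2*b - 4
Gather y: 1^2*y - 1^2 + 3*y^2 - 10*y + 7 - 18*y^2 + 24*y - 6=-15*y^2 + 15*y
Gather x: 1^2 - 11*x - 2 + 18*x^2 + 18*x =18*x^2 + 7*x - 1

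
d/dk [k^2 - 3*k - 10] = 2*k - 3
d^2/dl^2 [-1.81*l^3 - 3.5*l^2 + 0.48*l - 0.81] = -10.86*l - 7.0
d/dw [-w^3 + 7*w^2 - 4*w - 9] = -3*w^2 + 14*w - 4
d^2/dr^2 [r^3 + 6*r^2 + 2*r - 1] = 6*r + 12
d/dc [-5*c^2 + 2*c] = 2 - 10*c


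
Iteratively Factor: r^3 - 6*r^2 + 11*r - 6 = (r - 2)*(r^2 - 4*r + 3) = (r - 2)*(r - 1)*(r - 3)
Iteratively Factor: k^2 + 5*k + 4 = (k + 1)*(k + 4)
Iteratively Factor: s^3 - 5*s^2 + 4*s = (s - 4)*(s^2 - s) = s*(s - 4)*(s - 1)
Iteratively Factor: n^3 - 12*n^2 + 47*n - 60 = (n - 3)*(n^2 - 9*n + 20) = (n - 5)*(n - 3)*(n - 4)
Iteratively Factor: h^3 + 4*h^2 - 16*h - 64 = (h + 4)*(h^2 - 16) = (h - 4)*(h + 4)*(h + 4)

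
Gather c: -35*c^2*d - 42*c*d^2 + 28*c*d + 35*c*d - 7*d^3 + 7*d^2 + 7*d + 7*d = -35*c^2*d + c*(-42*d^2 + 63*d) - 7*d^3 + 7*d^2 + 14*d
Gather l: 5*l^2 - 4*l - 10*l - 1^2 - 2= 5*l^2 - 14*l - 3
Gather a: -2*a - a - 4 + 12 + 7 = 15 - 3*a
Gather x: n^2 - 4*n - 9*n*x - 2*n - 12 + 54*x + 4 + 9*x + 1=n^2 - 6*n + x*(63 - 9*n) - 7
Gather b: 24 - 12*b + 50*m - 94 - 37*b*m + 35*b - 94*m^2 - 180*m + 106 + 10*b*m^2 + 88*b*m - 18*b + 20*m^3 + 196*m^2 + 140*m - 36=b*(10*m^2 + 51*m + 5) + 20*m^3 + 102*m^2 + 10*m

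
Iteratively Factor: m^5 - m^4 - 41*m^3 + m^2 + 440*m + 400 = (m + 4)*(m^4 - 5*m^3 - 21*m^2 + 85*m + 100) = (m + 1)*(m + 4)*(m^3 - 6*m^2 - 15*m + 100) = (m + 1)*(m + 4)^2*(m^2 - 10*m + 25) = (m - 5)*(m + 1)*(m + 4)^2*(m - 5)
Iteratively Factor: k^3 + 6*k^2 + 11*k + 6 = (k + 2)*(k^2 + 4*k + 3) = (k + 1)*(k + 2)*(k + 3)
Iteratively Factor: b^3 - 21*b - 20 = (b + 4)*(b^2 - 4*b - 5) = (b - 5)*(b + 4)*(b + 1)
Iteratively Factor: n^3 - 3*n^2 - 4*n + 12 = (n - 3)*(n^2 - 4) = (n - 3)*(n + 2)*(n - 2)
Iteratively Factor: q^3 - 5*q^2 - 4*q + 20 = (q + 2)*(q^2 - 7*q + 10) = (q - 2)*(q + 2)*(q - 5)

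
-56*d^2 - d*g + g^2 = (-8*d + g)*(7*d + g)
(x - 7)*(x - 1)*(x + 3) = x^3 - 5*x^2 - 17*x + 21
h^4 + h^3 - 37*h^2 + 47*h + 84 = (h - 4)*(h - 3)*(h + 1)*(h + 7)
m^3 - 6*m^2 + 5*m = m*(m - 5)*(m - 1)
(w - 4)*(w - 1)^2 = w^3 - 6*w^2 + 9*w - 4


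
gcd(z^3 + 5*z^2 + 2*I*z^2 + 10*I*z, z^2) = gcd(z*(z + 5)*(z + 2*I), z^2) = z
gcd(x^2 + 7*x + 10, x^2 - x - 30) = x + 5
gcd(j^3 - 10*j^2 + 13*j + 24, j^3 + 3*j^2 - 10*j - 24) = j - 3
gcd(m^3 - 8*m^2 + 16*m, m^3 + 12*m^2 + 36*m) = m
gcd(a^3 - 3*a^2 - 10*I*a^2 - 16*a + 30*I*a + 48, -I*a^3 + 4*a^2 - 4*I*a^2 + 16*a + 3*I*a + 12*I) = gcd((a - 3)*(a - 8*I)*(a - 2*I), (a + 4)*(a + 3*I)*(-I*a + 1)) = 1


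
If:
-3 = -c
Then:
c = 3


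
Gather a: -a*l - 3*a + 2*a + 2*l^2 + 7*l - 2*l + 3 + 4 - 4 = a*(-l - 1) + 2*l^2 + 5*l + 3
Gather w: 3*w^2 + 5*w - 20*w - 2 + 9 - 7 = 3*w^2 - 15*w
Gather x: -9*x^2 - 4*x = -9*x^2 - 4*x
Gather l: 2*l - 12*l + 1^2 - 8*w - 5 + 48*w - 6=-10*l + 40*w - 10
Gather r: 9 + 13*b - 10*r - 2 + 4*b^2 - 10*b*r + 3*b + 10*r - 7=4*b^2 - 10*b*r + 16*b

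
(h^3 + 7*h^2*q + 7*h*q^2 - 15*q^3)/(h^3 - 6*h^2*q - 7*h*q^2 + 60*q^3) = (h^2 + 4*h*q - 5*q^2)/(h^2 - 9*h*q + 20*q^2)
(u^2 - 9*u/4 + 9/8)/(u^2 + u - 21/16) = 2*(2*u - 3)/(4*u + 7)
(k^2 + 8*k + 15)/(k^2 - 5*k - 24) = (k + 5)/(k - 8)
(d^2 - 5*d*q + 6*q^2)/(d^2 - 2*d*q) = (d - 3*q)/d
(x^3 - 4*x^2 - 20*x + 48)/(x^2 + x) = (x^3 - 4*x^2 - 20*x + 48)/(x*(x + 1))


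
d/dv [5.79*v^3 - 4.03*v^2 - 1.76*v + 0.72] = 17.37*v^2 - 8.06*v - 1.76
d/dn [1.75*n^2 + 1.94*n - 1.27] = 3.5*n + 1.94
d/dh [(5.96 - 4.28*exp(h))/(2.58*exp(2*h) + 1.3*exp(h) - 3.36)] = (11.0424*exp(2*h) - 30.7536*exp(h) + 6.6328)*exp(h)/(6.6564*exp(4*h) + 6.708*exp(3*h) - 15.6476*exp(2*h) - 8.736*exp(h) + 11.2896)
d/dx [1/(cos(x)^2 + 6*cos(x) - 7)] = 2*(cos(x) + 3)*sin(x)/(cos(x)^2 + 6*cos(x) - 7)^2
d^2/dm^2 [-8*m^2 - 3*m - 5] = -16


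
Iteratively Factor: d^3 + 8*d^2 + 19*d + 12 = (d + 4)*(d^2 + 4*d + 3) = (d + 1)*(d + 4)*(d + 3)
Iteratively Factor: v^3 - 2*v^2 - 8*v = (v - 4)*(v^2 + 2*v) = v*(v - 4)*(v + 2)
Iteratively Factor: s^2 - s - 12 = (s + 3)*(s - 4)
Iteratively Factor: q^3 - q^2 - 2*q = (q)*(q^2 - q - 2) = q*(q + 1)*(q - 2)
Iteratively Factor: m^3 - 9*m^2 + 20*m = (m)*(m^2 - 9*m + 20) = m*(m - 5)*(m - 4)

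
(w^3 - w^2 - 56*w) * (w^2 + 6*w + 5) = w^5 + 5*w^4 - 57*w^3 - 341*w^2 - 280*w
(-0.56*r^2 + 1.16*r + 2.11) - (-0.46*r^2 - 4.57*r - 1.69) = -0.1*r^2 + 5.73*r + 3.8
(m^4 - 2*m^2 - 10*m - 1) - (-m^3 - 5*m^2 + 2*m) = m^4 + m^3 + 3*m^2 - 12*m - 1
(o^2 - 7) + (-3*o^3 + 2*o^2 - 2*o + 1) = -3*o^3 + 3*o^2 - 2*o - 6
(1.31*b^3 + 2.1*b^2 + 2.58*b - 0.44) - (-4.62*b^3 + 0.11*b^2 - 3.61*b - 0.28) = 5.93*b^3 + 1.99*b^2 + 6.19*b - 0.16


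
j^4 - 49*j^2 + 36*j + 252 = (j - 6)*(j - 3)*(j + 2)*(j + 7)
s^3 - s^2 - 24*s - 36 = (s - 6)*(s + 2)*(s + 3)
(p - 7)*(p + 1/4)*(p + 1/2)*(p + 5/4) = p^4 - 5*p^3 - 207*p^2/16 - 233*p/32 - 35/32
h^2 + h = h*(h + 1)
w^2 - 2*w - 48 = (w - 8)*(w + 6)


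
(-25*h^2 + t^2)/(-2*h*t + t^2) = (25*h^2 - t^2)/(t*(2*h - t))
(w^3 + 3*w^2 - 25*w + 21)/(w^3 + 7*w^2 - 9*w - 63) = (w - 1)/(w + 3)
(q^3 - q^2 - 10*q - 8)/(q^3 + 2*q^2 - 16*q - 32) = (q + 1)/(q + 4)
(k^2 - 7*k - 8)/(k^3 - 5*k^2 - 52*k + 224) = (k + 1)/(k^2 + 3*k - 28)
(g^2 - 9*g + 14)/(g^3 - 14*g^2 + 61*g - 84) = (g - 2)/(g^2 - 7*g + 12)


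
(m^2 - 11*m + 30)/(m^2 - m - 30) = (m - 5)/(m + 5)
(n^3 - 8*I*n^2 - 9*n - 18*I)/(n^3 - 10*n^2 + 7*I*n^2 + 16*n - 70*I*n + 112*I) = (n^3 - 8*I*n^2 - 9*n - 18*I)/(n^3 + n^2*(-10 + 7*I) + n*(16 - 70*I) + 112*I)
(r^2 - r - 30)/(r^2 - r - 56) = (-r^2 + r + 30)/(-r^2 + r + 56)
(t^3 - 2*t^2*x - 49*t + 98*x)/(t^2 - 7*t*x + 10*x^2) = (49 - t^2)/(-t + 5*x)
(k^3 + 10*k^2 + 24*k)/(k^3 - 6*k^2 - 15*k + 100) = k*(k + 6)/(k^2 - 10*k + 25)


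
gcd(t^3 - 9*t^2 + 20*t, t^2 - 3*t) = t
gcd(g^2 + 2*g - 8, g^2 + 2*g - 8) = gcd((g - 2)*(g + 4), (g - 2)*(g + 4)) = g^2 + 2*g - 8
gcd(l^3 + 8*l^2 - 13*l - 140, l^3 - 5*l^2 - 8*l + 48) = l - 4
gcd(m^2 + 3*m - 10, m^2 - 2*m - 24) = 1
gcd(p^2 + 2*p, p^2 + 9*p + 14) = p + 2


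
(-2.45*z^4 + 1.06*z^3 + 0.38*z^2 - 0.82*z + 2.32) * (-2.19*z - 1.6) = 5.3655*z^5 + 1.5986*z^4 - 2.5282*z^3 + 1.1878*z^2 - 3.7688*z - 3.712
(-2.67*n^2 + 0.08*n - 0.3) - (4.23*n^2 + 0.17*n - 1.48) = -6.9*n^2 - 0.09*n + 1.18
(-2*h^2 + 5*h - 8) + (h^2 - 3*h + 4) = -h^2 + 2*h - 4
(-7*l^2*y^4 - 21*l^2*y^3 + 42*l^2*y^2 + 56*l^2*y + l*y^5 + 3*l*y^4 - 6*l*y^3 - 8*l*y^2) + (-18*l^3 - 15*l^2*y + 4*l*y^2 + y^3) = -18*l^3 - 7*l^2*y^4 - 21*l^2*y^3 + 42*l^2*y^2 + 41*l^2*y + l*y^5 + 3*l*y^4 - 6*l*y^3 - 4*l*y^2 + y^3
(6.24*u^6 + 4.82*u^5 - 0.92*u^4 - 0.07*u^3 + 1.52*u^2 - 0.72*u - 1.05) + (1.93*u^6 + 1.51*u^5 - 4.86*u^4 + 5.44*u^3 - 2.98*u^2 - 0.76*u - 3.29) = 8.17*u^6 + 6.33*u^5 - 5.78*u^4 + 5.37*u^3 - 1.46*u^2 - 1.48*u - 4.34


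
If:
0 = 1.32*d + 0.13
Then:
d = -0.10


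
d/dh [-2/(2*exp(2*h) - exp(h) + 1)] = (8*exp(h) - 2)*exp(h)/(2*exp(2*h) - exp(h) + 1)^2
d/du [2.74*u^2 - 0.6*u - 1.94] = 5.48*u - 0.6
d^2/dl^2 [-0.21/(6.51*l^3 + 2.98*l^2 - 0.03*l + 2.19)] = ((8.2026*l + 1.2516)*(6.51*l^3 + 2.98*l^2 - 0.03*l + 2.19) - 0.21*(19.53*l^2 + 5.96*l - 0.03)*(39.06*l^2 + 11.92*l - 0.06))/(6.51*l^3 + 2.98*l^2 - 0.03*l + 2.19)^3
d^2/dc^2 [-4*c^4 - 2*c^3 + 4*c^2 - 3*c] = -48*c^2 - 12*c + 8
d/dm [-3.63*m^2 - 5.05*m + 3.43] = -7.26*m - 5.05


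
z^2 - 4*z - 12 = (z - 6)*(z + 2)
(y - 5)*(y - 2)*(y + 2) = y^3 - 5*y^2 - 4*y + 20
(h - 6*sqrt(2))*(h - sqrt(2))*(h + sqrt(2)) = h^3 - 6*sqrt(2)*h^2 - 2*h + 12*sqrt(2)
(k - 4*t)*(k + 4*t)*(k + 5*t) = k^3 + 5*k^2*t - 16*k*t^2 - 80*t^3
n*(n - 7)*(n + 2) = n^3 - 5*n^2 - 14*n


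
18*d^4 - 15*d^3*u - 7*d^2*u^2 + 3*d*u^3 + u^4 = (-2*d + u)*(-d + u)*(3*d + u)^2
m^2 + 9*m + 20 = (m + 4)*(m + 5)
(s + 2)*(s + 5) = s^2 + 7*s + 10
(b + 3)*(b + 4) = b^2 + 7*b + 12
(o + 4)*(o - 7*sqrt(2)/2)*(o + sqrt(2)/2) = o^3 - 3*sqrt(2)*o^2 + 4*o^2 - 12*sqrt(2)*o - 7*o/2 - 14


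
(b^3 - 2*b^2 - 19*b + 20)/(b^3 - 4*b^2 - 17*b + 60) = (b - 1)/(b - 3)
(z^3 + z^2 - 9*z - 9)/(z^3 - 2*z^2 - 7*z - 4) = (z^2 - 9)/(z^2 - 3*z - 4)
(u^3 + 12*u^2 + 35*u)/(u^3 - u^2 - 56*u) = (u + 5)/(u - 8)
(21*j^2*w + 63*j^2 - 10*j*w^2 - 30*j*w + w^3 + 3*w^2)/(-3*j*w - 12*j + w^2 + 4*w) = (-7*j*w - 21*j + w^2 + 3*w)/(w + 4)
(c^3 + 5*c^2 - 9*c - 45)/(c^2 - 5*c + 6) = (c^2 + 8*c + 15)/(c - 2)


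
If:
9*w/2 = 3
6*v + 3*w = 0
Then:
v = -1/3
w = 2/3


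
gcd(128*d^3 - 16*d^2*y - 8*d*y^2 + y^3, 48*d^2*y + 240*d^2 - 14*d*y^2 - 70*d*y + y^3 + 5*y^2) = -8*d + y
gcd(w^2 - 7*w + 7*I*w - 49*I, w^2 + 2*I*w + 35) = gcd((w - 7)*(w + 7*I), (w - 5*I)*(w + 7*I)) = w + 7*I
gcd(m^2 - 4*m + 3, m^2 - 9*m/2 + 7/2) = m - 1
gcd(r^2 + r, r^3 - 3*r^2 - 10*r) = r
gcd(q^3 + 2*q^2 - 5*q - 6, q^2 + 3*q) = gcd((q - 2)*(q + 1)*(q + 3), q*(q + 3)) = q + 3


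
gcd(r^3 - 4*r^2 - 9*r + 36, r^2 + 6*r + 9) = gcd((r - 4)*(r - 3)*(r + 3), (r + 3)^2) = r + 3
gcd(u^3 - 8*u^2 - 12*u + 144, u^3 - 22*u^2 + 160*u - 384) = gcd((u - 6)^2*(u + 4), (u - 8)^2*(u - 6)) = u - 6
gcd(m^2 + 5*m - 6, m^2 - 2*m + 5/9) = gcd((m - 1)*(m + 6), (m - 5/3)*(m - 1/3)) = 1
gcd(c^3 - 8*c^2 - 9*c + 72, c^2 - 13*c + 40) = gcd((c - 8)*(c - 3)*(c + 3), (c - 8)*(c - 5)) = c - 8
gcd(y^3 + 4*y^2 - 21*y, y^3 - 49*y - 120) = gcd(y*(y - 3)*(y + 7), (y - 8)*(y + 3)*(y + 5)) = 1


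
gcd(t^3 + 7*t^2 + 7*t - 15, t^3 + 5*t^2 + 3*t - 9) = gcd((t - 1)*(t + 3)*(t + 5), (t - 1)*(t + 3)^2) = t^2 + 2*t - 3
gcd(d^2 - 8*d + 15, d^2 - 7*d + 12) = d - 3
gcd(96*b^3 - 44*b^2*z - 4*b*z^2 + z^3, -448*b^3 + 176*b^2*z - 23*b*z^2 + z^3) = -8*b + z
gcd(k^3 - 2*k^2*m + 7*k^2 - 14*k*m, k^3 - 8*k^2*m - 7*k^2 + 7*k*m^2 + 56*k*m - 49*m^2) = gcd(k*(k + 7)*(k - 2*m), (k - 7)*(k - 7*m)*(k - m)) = 1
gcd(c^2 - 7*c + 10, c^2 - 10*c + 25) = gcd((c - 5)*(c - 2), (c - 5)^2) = c - 5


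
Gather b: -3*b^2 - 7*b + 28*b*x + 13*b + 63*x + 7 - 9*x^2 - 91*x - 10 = -3*b^2 + b*(28*x + 6) - 9*x^2 - 28*x - 3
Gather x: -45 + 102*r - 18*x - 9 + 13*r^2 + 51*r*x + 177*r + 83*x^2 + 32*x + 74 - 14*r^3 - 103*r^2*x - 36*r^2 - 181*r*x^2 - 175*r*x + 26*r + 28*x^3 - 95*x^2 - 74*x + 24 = -14*r^3 - 23*r^2 + 305*r + 28*x^3 + x^2*(-181*r - 12) + x*(-103*r^2 - 124*r - 60) + 44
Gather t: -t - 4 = -t - 4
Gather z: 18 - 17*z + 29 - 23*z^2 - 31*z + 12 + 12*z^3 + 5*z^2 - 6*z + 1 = 12*z^3 - 18*z^2 - 54*z + 60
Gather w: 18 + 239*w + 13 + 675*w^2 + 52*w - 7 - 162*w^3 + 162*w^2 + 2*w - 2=-162*w^3 + 837*w^2 + 293*w + 22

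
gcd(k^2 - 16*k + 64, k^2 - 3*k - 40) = k - 8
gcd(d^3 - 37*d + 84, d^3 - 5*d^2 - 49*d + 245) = d + 7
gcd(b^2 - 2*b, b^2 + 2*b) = b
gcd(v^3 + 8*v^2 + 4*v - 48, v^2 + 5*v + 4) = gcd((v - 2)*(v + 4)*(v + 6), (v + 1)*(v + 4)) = v + 4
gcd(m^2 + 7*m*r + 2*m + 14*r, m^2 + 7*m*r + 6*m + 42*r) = m + 7*r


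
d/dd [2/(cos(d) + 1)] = 2*sin(d)/(cos(d) + 1)^2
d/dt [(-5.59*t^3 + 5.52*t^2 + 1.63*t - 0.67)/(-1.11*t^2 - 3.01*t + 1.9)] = (6.2049*t^4 + 33.6518*t^3 - 46.6689*t^2 + 19.4886*t + 1.0803)/(1.2321*t^4 + 6.6822*t^3 + 4.8421*t^2 - 11.438*t + 3.61)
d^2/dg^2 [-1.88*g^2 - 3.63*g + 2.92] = -3.76000000000000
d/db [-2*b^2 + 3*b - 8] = 3 - 4*b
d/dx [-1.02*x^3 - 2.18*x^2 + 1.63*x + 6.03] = -3.06*x^2 - 4.36*x + 1.63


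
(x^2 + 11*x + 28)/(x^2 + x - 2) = (x^2 + 11*x + 28)/(x^2 + x - 2)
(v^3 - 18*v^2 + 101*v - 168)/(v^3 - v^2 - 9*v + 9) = (v^2 - 15*v + 56)/(v^2 + 2*v - 3)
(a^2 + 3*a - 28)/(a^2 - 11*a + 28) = (a + 7)/(a - 7)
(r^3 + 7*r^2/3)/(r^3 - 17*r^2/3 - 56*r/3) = r/(r - 8)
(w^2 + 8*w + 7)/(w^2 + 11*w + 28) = (w + 1)/(w + 4)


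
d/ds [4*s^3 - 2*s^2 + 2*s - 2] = 12*s^2 - 4*s + 2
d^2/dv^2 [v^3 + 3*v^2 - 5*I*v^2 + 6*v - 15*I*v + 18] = 6*v + 6 - 10*I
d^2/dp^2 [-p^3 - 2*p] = -6*p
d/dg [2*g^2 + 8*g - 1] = 4*g + 8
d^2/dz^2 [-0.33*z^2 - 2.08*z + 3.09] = -0.660000000000000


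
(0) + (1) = 1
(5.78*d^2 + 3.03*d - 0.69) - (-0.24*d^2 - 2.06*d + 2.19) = 6.02*d^2 + 5.09*d - 2.88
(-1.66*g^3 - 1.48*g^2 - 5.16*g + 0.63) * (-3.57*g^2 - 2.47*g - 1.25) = 5.9262*g^5 + 9.3838*g^4 + 24.1518*g^3 + 12.3461*g^2 + 4.8939*g - 0.7875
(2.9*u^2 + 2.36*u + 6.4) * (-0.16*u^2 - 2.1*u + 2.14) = -0.464*u^4 - 6.4676*u^3 + 0.226000000000001*u^2 - 8.3896*u + 13.696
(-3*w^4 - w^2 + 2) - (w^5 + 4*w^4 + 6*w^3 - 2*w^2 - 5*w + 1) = -w^5 - 7*w^4 - 6*w^3 + w^2 + 5*w + 1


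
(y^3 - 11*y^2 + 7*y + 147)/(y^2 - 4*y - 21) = y - 7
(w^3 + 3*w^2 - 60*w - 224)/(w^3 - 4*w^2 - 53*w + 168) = (w + 4)/(w - 3)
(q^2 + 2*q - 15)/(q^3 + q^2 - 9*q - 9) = (q + 5)/(q^2 + 4*q + 3)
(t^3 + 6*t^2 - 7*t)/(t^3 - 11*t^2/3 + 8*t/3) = 3*(t + 7)/(3*t - 8)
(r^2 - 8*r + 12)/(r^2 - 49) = (r^2 - 8*r + 12)/(r^2 - 49)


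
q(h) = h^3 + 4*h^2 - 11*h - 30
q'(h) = 3*h^2 + 8*h - 11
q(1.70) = -32.23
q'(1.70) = 11.27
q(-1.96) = -0.60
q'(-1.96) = -15.16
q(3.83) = 42.73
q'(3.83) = 63.65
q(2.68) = -11.50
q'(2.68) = 31.99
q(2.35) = -20.78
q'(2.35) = 24.37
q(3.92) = 48.58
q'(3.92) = 66.46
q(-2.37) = 5.23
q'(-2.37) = -13.11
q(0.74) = -35.54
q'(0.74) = -3.44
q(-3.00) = 12.00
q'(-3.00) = -8.00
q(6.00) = 264.00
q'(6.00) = 145.00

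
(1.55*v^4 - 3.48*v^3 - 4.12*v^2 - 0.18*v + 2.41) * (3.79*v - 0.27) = 5.8745*v^5 - 13.6077*v^4 - 14.6752*v^3 + 0.4302*v^2 + 9.1825*v - 0.6507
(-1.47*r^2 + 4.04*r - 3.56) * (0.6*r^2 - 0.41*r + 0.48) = -0.882*r^4 + 3.0267*r^3 - 4.498*r^2 + 3.3988*r - 1.7088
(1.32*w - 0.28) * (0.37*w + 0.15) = 0.4884*w^2 + 0.0944*w - 0.042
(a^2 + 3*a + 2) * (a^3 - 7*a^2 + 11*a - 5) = a^5 - 4*a^4 - 8*a^3 + 14*a^2 + 7*a - 10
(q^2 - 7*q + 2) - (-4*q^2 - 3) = 5*q^2 - 7*q + 5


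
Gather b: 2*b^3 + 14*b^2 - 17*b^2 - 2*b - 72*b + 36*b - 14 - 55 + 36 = 2*b^3 - 3*b^2 - 38*b - 33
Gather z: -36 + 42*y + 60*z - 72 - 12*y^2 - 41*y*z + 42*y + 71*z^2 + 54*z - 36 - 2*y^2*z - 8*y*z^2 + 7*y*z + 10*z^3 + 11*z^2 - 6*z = -12*y^2 + 84*y + 10*z^3 + z^2*(82 - 8*y) + z*(-2*y^2 - 34*y + 108) - 144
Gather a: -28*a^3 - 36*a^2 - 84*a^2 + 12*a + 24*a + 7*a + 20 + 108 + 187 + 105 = -28*a^3 - 120*a^2 + 43*a + 420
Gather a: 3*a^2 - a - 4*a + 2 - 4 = 3*a^2 - 5*a - 2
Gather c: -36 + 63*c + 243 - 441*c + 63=270 - 378*c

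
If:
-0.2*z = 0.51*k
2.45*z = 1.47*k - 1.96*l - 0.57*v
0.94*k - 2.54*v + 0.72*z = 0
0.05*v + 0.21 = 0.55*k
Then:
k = 0.37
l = 1.49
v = -0.13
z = -0.94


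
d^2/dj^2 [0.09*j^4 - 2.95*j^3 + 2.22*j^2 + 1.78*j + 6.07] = 1.08*j^2 - 17.7*j + 4.44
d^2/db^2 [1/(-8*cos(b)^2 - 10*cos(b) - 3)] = 2*(128*sin(b)^4 - 66*sin(b)^2 - 165*cos(b) + 30*cos(3*b) - 138)/((2*cos(b) + 1)^3*(4*cos(b) + 3)^3)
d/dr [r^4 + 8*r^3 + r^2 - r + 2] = 4*r^3 + 24*r^2 + 2*r - 1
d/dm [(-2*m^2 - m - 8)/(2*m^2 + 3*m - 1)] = (-4*m^2 + 36*m + 25)/(4*m^4 + 12*m^3 + 5*m^2 - 6*m + 1)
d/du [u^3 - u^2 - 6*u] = 3*u^2 - 2*u - 6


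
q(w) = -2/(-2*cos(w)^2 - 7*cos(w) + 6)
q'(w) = -2*(-4*sin(w)*cos(w) - 7*sin(w))/(-2*cos(w)^2 - 7*cos(w) + 6)^2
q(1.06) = -0.95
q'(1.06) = 3.54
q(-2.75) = -0.19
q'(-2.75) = -0.02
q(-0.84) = -4.58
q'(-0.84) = -75.50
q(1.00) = -1.22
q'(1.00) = 5.77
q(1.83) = -0.26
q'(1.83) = 0.20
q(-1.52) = -0.35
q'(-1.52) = -0.45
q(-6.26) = 0.67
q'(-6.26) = 0.06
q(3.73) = -0.19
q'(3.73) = -0.04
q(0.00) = 0.67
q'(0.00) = 0.00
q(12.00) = 1.50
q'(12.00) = -6.28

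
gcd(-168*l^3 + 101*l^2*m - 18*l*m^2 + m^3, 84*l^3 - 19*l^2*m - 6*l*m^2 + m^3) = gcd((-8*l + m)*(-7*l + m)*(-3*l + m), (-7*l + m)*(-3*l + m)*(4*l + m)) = 21*l^2 - 10*l*m + m^2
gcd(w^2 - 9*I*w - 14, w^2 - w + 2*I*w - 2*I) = 1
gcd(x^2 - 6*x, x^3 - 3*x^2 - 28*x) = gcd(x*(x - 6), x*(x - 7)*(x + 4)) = x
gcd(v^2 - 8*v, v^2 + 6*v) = v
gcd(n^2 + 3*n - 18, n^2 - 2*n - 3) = n - 3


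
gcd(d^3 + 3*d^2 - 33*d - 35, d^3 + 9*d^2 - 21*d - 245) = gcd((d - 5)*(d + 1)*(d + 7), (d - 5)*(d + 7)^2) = d^2 + 2*d - 35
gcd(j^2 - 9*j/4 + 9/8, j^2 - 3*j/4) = j - 3/4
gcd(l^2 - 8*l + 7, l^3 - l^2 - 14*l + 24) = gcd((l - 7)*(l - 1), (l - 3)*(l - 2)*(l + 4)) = 1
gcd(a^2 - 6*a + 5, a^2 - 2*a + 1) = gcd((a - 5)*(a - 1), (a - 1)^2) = a - 1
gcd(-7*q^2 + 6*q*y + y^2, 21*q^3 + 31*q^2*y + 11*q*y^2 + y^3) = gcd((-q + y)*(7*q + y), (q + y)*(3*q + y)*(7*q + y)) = 7*q + y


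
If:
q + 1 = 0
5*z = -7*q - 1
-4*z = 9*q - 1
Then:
No Solution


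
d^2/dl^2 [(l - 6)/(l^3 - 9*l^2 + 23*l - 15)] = 2*((l - 6)*(3*l^2 - 18*l + 23)^2 + (-3*l^2 + 18*l - 3*(l - 6)*(l - 3) - 23)*(l^3 - 9*l^2 + 23*l - 15))/(l^3 - 9*l^2 + 23*l - 15)^3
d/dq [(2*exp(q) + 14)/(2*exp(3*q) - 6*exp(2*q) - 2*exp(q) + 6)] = ((exp(q) + 7)*(-3*exp(2*q) + 6*exp(q) + 1) + exp(3*q) - 3*exp(2*q) - exp(q) + 3)*exp(q)/(exp(3*q) - 3*exp(2*q) - exp(q) + 3)^2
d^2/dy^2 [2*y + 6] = 0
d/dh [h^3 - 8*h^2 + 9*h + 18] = 3*h^2 - 16*h + 9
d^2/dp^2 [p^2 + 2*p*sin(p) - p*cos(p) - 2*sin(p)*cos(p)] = -2*p*sin(p) + p*cos(p) + 2*sin(p) + 4*sin(2*p) + 4*cos(p) + 2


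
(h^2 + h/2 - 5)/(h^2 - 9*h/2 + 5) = (2*h + 5)/(2*h - 5)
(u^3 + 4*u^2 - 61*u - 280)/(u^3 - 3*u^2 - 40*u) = (u + 7)/u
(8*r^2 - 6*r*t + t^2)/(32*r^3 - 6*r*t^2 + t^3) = (2*r - t)/(8*r^2 + 2*r*t - t^2)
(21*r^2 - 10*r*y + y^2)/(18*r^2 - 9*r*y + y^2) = (-7*r + y)/(-6*r + y)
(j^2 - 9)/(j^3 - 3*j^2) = (j + 3)/j^2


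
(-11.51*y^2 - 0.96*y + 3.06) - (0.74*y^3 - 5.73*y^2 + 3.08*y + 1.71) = -0.74*y^3 - 5.78*y^2 - 4.04*y + 1.35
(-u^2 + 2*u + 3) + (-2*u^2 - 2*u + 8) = 11 - 3*u^2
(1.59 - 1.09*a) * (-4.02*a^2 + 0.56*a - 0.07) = 4.3818*a^3 - 7.0022*a^2 + 0.9667*a - 0.1113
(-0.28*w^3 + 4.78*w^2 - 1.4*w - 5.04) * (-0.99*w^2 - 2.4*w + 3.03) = 0.2772*w^5 - 4.0602*w^4 - 10.9344*w^3 + 22.833*w^2 + 7.854*w - 15.2712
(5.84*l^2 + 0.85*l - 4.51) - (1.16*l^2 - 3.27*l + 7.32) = 4.68*l^2 + 4.12*l - 11.83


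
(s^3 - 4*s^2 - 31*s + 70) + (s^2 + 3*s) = s^3 - 3*s^2 - 28*s + 70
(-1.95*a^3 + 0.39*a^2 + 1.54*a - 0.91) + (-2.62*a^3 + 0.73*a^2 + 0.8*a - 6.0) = -4.57*a^3 + 1.12*a^2 + 2.34*a - 6.91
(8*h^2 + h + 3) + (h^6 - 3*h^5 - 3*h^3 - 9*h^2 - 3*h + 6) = h^6 - 3*h^5 - 3*h^3 - h^2 - 2*h + 9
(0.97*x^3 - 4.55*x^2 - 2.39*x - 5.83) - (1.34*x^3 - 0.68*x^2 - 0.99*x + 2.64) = -0.37*x^3 - 3.87*x^2 - 1.4*x - 8.47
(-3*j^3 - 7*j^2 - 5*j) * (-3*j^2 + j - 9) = 9*j^5 + 18*j^4 + 35*j^3 + 58*j^2 + 45*j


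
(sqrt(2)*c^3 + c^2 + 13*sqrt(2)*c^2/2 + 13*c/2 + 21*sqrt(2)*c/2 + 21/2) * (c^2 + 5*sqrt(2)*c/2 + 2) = sqrt(2)*c^5 + 6*c^4 + 13*sqrt(2)*c^4/2 + 15*sqrt(2)*c^3 + 39*c^3 + 117*sqrt(2)*c^2/4 + 65*c^2 + 13*c + 189*sqrt(2)*c/4 + 21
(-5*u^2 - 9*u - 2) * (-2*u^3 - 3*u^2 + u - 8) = 10*u^5 + 33*u^4 + 26*u^3 + 37*u^2 + 70*u + 16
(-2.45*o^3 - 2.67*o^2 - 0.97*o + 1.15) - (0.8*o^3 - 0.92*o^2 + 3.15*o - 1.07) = -3.25*o^3 - 1.75*o^2 - 4.12*o + 2.22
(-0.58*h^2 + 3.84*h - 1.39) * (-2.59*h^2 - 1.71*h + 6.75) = 1.5022*h^4 - 8.9538*h^3 - 6.8813*h^2 + 28.2969*h - 9.3825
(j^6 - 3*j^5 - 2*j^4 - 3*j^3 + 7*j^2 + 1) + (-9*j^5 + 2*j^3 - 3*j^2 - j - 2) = j^6 - 12*j^5 - 2*j^4 - j^3 + 4*j^2 - j - 1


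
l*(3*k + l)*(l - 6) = 3*k*l^2 - 18*k*l + l^3 - 6*l^2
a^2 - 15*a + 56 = (a - 8)*(a - 7)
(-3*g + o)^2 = 9*g^2 - 6*g*o + o^2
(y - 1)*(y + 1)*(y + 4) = y^3 + 4*y^2 - y - 4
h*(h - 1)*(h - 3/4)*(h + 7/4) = h^4 - 37*h^2/16 + 21*h/16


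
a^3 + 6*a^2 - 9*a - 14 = (a - 2)*(a + 1)*(a + 7)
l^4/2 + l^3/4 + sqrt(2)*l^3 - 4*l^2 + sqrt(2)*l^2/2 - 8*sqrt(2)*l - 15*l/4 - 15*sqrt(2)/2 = (l/2 + sqrt(2))*(l - 3)*(l + 1)*(l + 5/2)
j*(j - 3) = j^2 - 3*j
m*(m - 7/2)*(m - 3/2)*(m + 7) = m^4 + 2*m^3 - 119*m^2/4 + 147*m/4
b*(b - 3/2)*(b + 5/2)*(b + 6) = b^4 + 7*b^3 + 9*b^2/4 - 45*b/2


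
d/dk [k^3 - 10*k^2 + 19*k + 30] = 3*k^2 - 20*k + 19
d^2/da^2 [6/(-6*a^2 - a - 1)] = 12*(36*a^2 + 6*a - (12*a + 1)^2 + 6)/(6*a^2 + a + 1)^3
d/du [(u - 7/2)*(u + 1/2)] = 2*u - 3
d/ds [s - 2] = 1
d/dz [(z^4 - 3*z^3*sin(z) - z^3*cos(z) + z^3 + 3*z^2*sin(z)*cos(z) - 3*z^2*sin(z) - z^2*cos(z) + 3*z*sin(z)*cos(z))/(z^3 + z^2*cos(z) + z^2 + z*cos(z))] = (2*z^2*sin(z) - 3*z^2*cos(z) + z^2 - 6*z*sin(z)^2 + 2*z*cos(z) - 3*sin(2*z) + 3*cos(z)^3 - cos(z)^2)/(z + cos(z))^2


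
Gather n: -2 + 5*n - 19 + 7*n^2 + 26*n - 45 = 7*n^2 + 31*n - 66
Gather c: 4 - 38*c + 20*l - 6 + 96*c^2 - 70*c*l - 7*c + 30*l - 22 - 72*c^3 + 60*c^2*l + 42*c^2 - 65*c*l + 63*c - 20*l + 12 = -72*c^3 + c^2*(60*l + 138) + c*(18 - 135*l) + 30*l - 12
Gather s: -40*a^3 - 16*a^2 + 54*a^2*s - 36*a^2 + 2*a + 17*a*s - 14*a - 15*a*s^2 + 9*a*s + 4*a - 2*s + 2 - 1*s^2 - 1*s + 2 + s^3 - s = -40*a^3 - 52*a^2 - 8*a + s^3 + s^2*(-15*a - 1) + s*(54*a^2 + 26*a - 4) + 4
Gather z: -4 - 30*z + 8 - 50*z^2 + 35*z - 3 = -50*z^2 + 5*z + 1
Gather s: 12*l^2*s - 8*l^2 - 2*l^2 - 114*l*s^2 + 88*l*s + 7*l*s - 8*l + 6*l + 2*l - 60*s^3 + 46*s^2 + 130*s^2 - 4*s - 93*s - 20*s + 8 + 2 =-10*l^2 - 60*s^3 + s^2*(176 - 114*l) + s*(12*l^2 + 95*l - 117) + 10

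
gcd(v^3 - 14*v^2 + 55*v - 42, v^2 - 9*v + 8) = v - 1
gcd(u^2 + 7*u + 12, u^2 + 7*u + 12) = u^2 + 7*u + 12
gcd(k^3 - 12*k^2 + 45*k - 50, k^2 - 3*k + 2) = k - 2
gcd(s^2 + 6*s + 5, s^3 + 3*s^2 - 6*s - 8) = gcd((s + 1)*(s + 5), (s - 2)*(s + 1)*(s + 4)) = s + 1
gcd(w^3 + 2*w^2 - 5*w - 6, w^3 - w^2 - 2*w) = w^2 - w - 2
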